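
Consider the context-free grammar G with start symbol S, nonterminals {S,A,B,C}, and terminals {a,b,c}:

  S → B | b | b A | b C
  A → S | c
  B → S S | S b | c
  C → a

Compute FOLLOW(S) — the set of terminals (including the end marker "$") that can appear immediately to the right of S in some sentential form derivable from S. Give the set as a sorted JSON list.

FIRST sets, iterate to fixpoint:
[1]
  A via A→c: +{c}
  B via B→c: +{c}
  C via C→a: +{a}
  S via S→B: +{c}
  S via S→b: +{b}
  FIRST[S]={b,c}  FIRST[A]={c}  FIRST[B]={c}  FIRST[C]={a}
[2]
  A via A→S: +{b}
  B via B→S S: +{b}
  FIRST[S]={b,c}  FIRST[A]={b,c}  FIRST[B]={b,c}  FIRST[C]={a}
[3] — fixpoint
  FIRST[S]={b,c}  FIRST[A]={b,c}  FIRST[B]={b,c}  FIRST[C]={a}

FOLLOW iteration:
initialize: $ ∈ FOLLOW(S)
iter 1:
  B→S S: FOLLOW(S) ⊇ FIRST(S) = {b,c}; new: +{b,c}
  S→B: FOLLOW(B) ⊇ FOLLOW(S) ⊇ {$,b,c}; new: +{$,b,c}
  S→b A: FOLLOW(A) ⊇ FOLLOW(S) ⊇ {$,b,c}; new: +{$,b,c}
  S→b C: FOLLOW(C) ⊇ FOLLOW(S) ⊇ {$,b,c}; new: +{$,b,c}
  S: {$,b,c}  A: {$,b,c}  B: {$,b,c}  C: {$,b,c}
iter 2: (stable)
  S: {$,b,c}  A: {$,b,c}  B: {$,b,c}  C: {$,b,c}

FOLLOW(S) = ["$", "b", "c"]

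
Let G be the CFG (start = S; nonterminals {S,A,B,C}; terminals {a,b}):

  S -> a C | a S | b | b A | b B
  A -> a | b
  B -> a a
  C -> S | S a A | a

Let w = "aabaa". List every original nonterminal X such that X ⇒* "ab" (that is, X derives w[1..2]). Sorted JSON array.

CNF form of G:
  S -> T0 C | T0 S | T1 A | T1 B | b
  A -> a | b
  B -> T0 T0
  C -> S X2 | T0 C | T0 S | T1 A | T1 B | a | b
  T0 -> a
  T1 -> b
  X2 -> T0 A

CYK fill (cells [i..j] with 1 ≤ i ≤ j ≤ 2 only):
  T[1,1] 'a' = {A,C,T0}  orig:{A,C}
  T[2,2] 'b' = {A,C,S,T1}  orig:{A,C,S}
  T[1,2] 'ab' = {C,S,X2}  orig:{C,S}

Original NTs in T[1,2] deriving "ab": ["C", "S"]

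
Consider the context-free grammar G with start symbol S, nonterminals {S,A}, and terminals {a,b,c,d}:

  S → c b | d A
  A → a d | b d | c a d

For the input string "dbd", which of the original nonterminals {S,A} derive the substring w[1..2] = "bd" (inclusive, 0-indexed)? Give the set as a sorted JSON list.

Convert to CNF:
  S -> T1 A | T3 T2
  A -> T0 T1 | T2 T1 | T3 X4
  T0 -> a
  T1 -> d
  T2 -> b
  T3 -> c
  X4 -> T0 T1

CYK fill — only the sub-triangle for w[1..2]:
  T[1,1] 'b' = {T2}  orig:{}
  T[2,2] 'd' = {T1}  orig:{}
  T[1,2] 'bd' = {A}

Original NTs in T[1,2] deriving "bd": ["A"]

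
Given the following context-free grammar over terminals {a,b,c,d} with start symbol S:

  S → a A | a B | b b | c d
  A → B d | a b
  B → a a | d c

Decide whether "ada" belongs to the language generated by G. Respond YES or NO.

CNF form of G:
  S -> T1 A | T1 B | T2 T2 | T3 T0
  A -> B T0 | T1 T2
  B -> T0 T3 | T1 T1
  T0 -> d
  T1 -> a
  T2 -> b
  T3 -> c

Fill CYK table bottom-up:
  T[0,0] 'a' = {T1}  orig:{}
  T[1,1] 'd' = {T0}  orig:{}
  T[2,2] 'a' = {T1}  orig:{}
  T[0,1] 'ad' = ∅
  T[1,2] 'da' = ∅
  T[0,2] 'ada' = ∅

S ∉ T[0,2] ⇒ NO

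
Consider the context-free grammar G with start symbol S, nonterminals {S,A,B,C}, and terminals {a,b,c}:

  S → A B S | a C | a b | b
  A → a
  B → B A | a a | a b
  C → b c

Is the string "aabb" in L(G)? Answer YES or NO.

Convert to CNF:
  S -> A X3 | T0 C | T0 T1 | b
  A -> a
  B -> B A | T0 T0 | T0 T1
  C -> T1 T2
  T0 -> a
  T1 -> b
  T2 -> c
  X3 -> B S

Fill CYK table bottom-up:
  [0..0]={A,T0}  "a"  orig:{A}
  [1..1]={A,T0}  "a"  orig:{A}
  [2..2]={S,T1}  "b"  orig:{S}
  [3..3]={S,T1}  "b"  orig:{S}
  [0..1]={B}  "aa"
  [1..2]={B,S}  "ab"
  [2..3]=∅  "bb"
  [0..2]={X3}  "aab"  orig:{}
  [1..3]={X3}  "abb"  orig:{}
  [0..3]={S}  "aabb"

S ∈ T[0,3] ⇒ YES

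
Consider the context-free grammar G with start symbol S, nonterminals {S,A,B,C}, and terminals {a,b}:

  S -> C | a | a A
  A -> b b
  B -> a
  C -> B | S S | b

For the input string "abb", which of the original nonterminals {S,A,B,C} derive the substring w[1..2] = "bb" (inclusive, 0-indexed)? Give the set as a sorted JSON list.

Convert to CNF:
  S -> S S | T1 A | a | b
  A -> T0 T0
  B -> a
  C -> S S | a | b
  T0 -> b
  T1 -> a

CYK fill, restricted to cells inside w[1..2]:
  [1..1]={C,S,T0}  "b"  orig:{C,S}
  [2..2]={C,S,T0}  "b"  orig:{C,S}
  [1..2]={A,C,S}  "bb"

Original NTs in T[1,2] deriving "bb": ["A", "C", "S"]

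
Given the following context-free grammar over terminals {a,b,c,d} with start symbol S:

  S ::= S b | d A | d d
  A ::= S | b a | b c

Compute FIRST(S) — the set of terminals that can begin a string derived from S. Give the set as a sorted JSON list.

FIRST iteration:
round 1:
  A via A→b a: +{b}
  S via S→d A: +{d}
  S: {d}  A: {b}
round 2:
  A via A→S: +{d}
  S: {d}  A: {b,d}
round 3: done
  S: {d}  A: {b,d}

FIRST(S) = ["d"]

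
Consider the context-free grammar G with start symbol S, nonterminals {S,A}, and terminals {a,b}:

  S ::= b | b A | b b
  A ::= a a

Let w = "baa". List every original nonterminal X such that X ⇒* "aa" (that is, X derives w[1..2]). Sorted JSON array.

CNF form of G:
  S -> T1 A | T1 T1 | b
  A -> T0 T0
  T0 -> a
  T1 -> b

CYK fill — only the sub-triangle for w[1..2]:
  T[1,1] 'a' = {T0}  orig:{}
  T[2,2] 'a' = {T0}  orig:{}
  T[1,2] 'aa' = {A}

Original NTs in T[1,2] deriving "aa": ["A"]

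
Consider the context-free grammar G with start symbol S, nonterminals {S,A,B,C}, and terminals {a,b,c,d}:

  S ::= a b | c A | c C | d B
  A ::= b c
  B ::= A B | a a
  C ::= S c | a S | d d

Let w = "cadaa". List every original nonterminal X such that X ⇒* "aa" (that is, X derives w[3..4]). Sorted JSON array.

CNF form of G:
  S -> T1 A | T1 C | T2 T0 | T3 B
  A -> T0 T1
  B -> A B | T2 T2
  C -> S T1 | T2 S | T3 T3
  T0 -> b
  T1 -> c
  T2 -> a
  T3 -> d

CYK fill — only the sub-triangle for w[3..4]:
  [3..3]={T2}  "a"  orig:{}
  [4..4]={T2}  "a"  orig:{}
  [3..4]={B}  "aa"

Original NTs in T[3,4] deriving "aa": ["B"]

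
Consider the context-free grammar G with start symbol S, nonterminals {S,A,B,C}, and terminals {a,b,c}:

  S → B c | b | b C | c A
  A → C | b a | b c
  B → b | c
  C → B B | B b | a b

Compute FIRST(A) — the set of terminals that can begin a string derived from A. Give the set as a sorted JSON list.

Compute FIRST by fixpoint:
round 1:
  A via A→b a: +{b}
  B via B→b: +{b}
  B via B→c: +{c}
  C via C→B B: +{b,c}
  C via C→a b: +{a}
  S via S→B c: +{b,c}
  FIRST(S)={b,c}  FIRST(A)={b}  FIRST(B)={b,c}  FIRST(C)={a,b,c}
round 2:
  A via A→C: +{a,c}
  FIRST(S)={b,c}  FIRST(A)={a,b,c}  FIRST(B)={b,c}  FIRST(C)={a,b,c}
round 3: done
  FIRST(S)={b,c}  FIRST(A)={a,b,c}  FIRST(B)={b,c}  FIRST(C)={a,b,c}

FIRST(A) = ["a", "b", "c"]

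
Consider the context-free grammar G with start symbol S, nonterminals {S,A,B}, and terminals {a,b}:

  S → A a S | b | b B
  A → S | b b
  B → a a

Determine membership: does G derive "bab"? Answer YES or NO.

CNF form of G:
  S -> A X3 | T1 B | b
  A -> A X2 | T1 B | T1 T1 | b
  B -> T0 T0
  T0 -> a
  T1 -> b
  X2 -> T0 S
  X3 -> T0 S

CYK table (by increasing span):
  cell(0,0) b: {A,S,T1}  orig:{A,S}
  cell(1,1) a: {T0}  orig:{}
  cell(2,2) b: {A,S,T1}  orig:{A,S}
  cell(0,1) ba: ∅
  cell(1,2) ab: {X2,X3}  orig:{}
  cell(0,2) bab: {A,S}

S ∈ T[0,2] ⇒ YES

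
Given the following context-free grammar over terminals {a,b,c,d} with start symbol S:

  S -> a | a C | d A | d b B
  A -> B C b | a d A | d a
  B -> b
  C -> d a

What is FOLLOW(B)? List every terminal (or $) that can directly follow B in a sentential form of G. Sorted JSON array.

FIRST sets, iterate to fixpoint:
iter 1:
  A via A→a d A: +{a}
  A via A→d a: +{d}
  B via B→b: +{b}
  C via C→d a: +{d}
  S via S→a: +{a}
  S via S→d A: +{d}
  FIRST(S)={a,d}  FIRST(A)={a,d}  FIRST(B)={b}  FIRST(C)={d}
iter 2:
  A via A→B C b: +{b}
  FIRST(S)={a,d}  FIRST(A)={a,b,d}  FIRST(B)={b}  FIRST(C)={d}
iter 3: (stable)
  FIRST(S)={a,d}  FIRST(A)={a,b,d}  FIRST(B)={b}  FIRST(C)={d}

FOLLOW sets:
initialize: $ ∈ FOLLOW(S)
iter 1:
  A→B C b: FOLLOW(B) ⊇ FIRST(C) = {d}; new: +{d}
  A→B C b: FOLLOW(C) ⊇ FIRST(b) = {b}; new: +{b}
  S→a C: FOLLOW(C) ⊇ FOLLOW(S) ⊇ {$}; new: +{$}
  S→d A: FOLLOW(A) ⊇ FOLLOW(S) ⊇ {$}; new: +{$}
  S→d b B: FOLLOW(B) ⊇ FOLLOW(S) ⊇ {$}; new: +{$}
  FOLLOW(S)={$}  FOLLOW(A)={$}  FOLLOW(B)={$,d}  FOLLOW(C)={$,b}
iter 2: (stable)
  FOLLOW(S)={$}  FOLLOW(A)={$}  FOLLOW(B)={$,d}  FOLLOW(C)={$,b}

FOLLOW(B) = ["$", "d"]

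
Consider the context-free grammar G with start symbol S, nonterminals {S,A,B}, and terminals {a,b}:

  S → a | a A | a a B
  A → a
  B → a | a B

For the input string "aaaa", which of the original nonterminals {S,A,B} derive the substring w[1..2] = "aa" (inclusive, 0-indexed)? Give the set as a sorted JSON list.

Convert to CNF:
  S -> T0 A | T0 X1 | a
  A -> a
  B -> T0 B | a
  T0 -> a
  X1 -> T0 B

CYK fill (cells [i..j] with 1 ≤ i ≤ j ≤ 2 only):
  cell(1,1) a: {A,B,S,T0}  orig:{A,B,S}
  cell(2,2) a: {A,B,S,T0}  orig:{A,B,S}
  cell(1,2) aa: {B,S,X1}  orig:{B,S}

Original NTs in T[1,2] deriving "aa": ["B", "S"]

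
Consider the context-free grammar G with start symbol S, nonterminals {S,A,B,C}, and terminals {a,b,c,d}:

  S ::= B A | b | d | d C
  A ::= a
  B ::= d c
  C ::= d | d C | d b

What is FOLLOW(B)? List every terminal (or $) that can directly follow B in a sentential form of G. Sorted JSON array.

FIRST iteration:
pass 1:
  A via A→a: +{a}
  B via B→d c: +{d}
  C via C→d: +{d}
  S via S→B A: +{d}
  S via S→b: +{b}
  FIRST[S]={b,d}  FIRST[A]={a}  FIRST[B]={d}  FIRST[C]={d}
pass 2: done
  FIRST[S]={b,d}  FIRST[A]={a}  FIRST[B]={d}  FIRST[C]={d}

FOLLOW sets:
FOLLOW(S) := {$}
[1]
  S→B A: FOLLOW(B) ⊇ FIRST(A) = {a}; new: +{a}
  S→B A: FOLLOW(A) ⊇ FOLLOW(S) ⊇ {$}; new: +{$}
  S→d C: FOLLOW(C) ⊇ FOLLOW(S) ⊇ {$}; new: +{$}
  S: {$}  A: {$}  B: {a}  C: {$}
[2] (stable)
  S: {$}  A: {$}  B: {a}  C: {$}

FOLLOW(B) = ["a"]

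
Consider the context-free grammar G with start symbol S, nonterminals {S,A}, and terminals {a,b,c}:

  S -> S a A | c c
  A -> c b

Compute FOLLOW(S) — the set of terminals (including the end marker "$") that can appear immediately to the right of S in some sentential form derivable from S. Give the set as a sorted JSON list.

Compute FIRST by fixpoint:
round 1:
  A via A→c b: +{c}
  S via S→c c: +{c}
  S: {c}  A: {c}
round 2: — fixpoint
  S: {c}  A: {c}

FOLLOW sets:
seed FOLLOW(S) with $
pass 1:
  S→S a A: FOLLOW(S) ⊇ FIRST(a) = {a}; new: +{a}
  S→S a A: FOLLOW(A) ⊇ FOLLOW(S) ⊇ {$,a}; new: +{$,a}
  FOLLOW(S)={$,a}  FOLLOW(A)={$,a}
pass 2: done
  FOLLOW(S)={$,a}  FOLLOW(A)={$,a}

FOLLOW(S) = ["$", "a"]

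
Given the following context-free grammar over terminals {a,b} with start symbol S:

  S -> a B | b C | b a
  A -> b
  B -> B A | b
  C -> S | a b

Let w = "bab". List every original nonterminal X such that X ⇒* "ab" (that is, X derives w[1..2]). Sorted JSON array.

CNF form of G:
  S -> T0 B | T1 C | T1 T0
  A -> b
  B -> B A | b
  C -> T0 B | T0 T1 | T1 C | T1 T0
  T0 -> a
  T1 -> b

CYK table (by increasing span), restricted to cells inside w[1..2]:
  T[1,1] 'a' = {T0}  orig:{}
  T[2,2] 'b' = {A,B,T1}  orig:{A,B}
  T[1,2] 'ab' = {C,S}

Original NTs in T[1,2] deriving "ab": ["C", "S"]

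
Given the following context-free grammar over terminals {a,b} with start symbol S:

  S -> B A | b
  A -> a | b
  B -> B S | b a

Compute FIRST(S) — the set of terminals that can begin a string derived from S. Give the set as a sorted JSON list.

FIRST sets, iterate to fixpoint:
pass 1:
  A via A→a: +{a}
  A via A→b: +{b}
  B via B→b a: +{b}
  S via S→B A: +{b}
  FIRST[S]={b}  FIRST[A]={a,b}  FIRST[B]={b}
pass 2: (no change)
  FIRST[S]={b}  FIRST[A]={a,b}  FIRST[B]={b}

FIRST(S) = ["b"]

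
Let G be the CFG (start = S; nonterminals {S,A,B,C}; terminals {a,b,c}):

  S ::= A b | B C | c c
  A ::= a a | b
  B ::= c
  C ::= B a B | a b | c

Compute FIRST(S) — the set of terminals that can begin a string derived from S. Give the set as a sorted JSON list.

Compute FIRST by fixpoint:
round 1:
  A via A→a a: +{a}
  A via A→b: +{b}
  B via B→c: +{c}
  C via C→B a B: +{c}
  C via C→a b: +{a}
  S via S→A b: +{a,b}
  S via S→B C: +{c}
  FIRST(S)={a,b,c}  FIRST(A)={a,b}  FIRST(B)={c}  FIRST(C)={a,c}
round 2: (stable)
  FIRST(S)={a,b,c}  FIRST(A)={a,b}  FIRST(B)={c}  FIRST(C)={a,c}

FIRST(S) = ["a", "b", "c"]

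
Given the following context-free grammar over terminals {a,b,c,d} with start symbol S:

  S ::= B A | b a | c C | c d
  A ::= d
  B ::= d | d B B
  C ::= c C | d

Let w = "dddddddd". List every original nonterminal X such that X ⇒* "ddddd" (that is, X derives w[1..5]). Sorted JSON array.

Convert to CNF:
  S -> B A | T1 C | T1 T0 | T2 T3
  A -> d
  B -> T0 X4 | d
  C -> T1 C | d
  T0 -> d
  T1 -> c
  T2 -> b
  T3 -> a
  X4 -> B B

CYK fill, restricted to cells inside w[1..5]:
  [1..1]={A,B,C,T0}  "d"  orig:{A,B,C}
  [2..2]={A,B,C,T0}  "d"  orig:{A,B,C}
  [3..3]={A,B,C,T0}  "d"  orig:{A,B,C}
  [4..4]={A,B,C,T0}  "d"  orig:{A,B,C}
  [5..5]={A,B,C,T0}  "d"  orig:{A,B,C}
  [1..2]={S,X4}  "dd"  orig:{S}
  [2..3]={S,X4}  "dd"  orig:{S}
  [3..4]={S,X4}  "dd"  orig:{S}
  [4..5]={S,X4}  "dd"  orig:{S}
  [1..3]={B}  "ddd"
  [2..4]={B}  "ddd"
  [3..5]={B}  "ddd"
  [1..4]={S,X4}  "dddd"  orig:{S}
  [2..5]={S,X4}  "dddd"  orig:{S}
  [1..5]={B}  "ddddd"

Original NTs in T[1,5] deriving "ddddd": ["B"]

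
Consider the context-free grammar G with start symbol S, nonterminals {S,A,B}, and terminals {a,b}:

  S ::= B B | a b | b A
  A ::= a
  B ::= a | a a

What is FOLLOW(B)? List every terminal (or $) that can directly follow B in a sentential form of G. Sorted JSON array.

FIRST sets, iterate to fixpoint:
round 1:
  A via A→a: +{a}
  B via B→a: +{a}
  S via S→B B: +{a}
  S via S→b A: +{b}
  FIRST[S]={a,b}  FIRST[A]={a}  FIRST[B]={a}
round 2: (no change)
  FIRST[S]={a,b}  FIRST[A]={a}  FIRST[B]={a}

Compute FOLLOW by fixpoint:
FOLLOW(S) := {$}
pass 1:
  S→B B: FOLLOW(B) ⊇ FIRST(B) = {a}; new: +{a}
  S→B B: FOLLOW(B) ⊇ FOLLOW(S) ⊇ {$}; new: +{$}
  S→b A: FOLLOW(A) ⊇ FOLLOW(S) ⊇ {$}; new: +{$}
  S: {$}  A: {$}  B: {$,a}
pass 2: — fixpoint
  S: {$}  A: {$}  B: {$,a}

FOLLOW(B) = ["$", "a"]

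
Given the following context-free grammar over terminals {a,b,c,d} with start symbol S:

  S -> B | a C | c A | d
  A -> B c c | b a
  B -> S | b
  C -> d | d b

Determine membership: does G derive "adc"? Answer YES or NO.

CNF form of G:
  S -> T0 A | T2 C | b | d
  A -> B X4 | T1 T2
  B -> T0 A | T2 C | b | d
  C -> T3 T1 | d
  T0 -> c
  T1 -> b
  T2 -> a
  T3 -> d
  X4 -> T0 T0

CYK table (by increasing span):
  T[0,0] 'a' = {T2}  orig:{}
  T[1,1] 'd' = {B,C,S,T3}  orig:{B,C,S}
  T[2,2] 'c' = {T0}  orig:{}
  T[0,1] 'ad' = {B,S}
  T[1,2] 'dc' = ∅
  T[0,2] 'adc' = ∅

S ∉ T[0,2] ⇒ NO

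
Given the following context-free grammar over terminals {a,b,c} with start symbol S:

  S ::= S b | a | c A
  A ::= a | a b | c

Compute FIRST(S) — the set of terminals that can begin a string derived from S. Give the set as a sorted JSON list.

FIRST iteration:
pass 1:
  A via A→a: +{a}
  A via A→c: +{c}
  S via S→a: +{a}
  S via S→c A: +{c}
  S: {a,c}  A: {a,c}
pass 2: done
  S: {a,c}  A: {a,c}

FIRST(S) = ["a", "c"]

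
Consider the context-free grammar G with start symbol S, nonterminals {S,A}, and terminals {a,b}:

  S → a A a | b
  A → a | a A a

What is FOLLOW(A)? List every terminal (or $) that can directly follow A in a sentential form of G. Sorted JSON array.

Compute FIRST by fixpoint:
round 1:
  A via A→a: +{a}
  S via S→a A a: +{a}
  S via S→b: +{b}
  FIRST(S)={a,b}  FIRST(A)={a}
round 2: (stable)
  FIRST(S)={a,b}  FIRST(A)={a}

Compute FOLLOW by fixpoint:
seed FOLLOW(S) with $
iter 1:
  A→a A a: FOLLOW(A) ⊇ FIRST(a) = {a}; new: +{a}
  FOLLOW[S]={$}  FOLLOW[A]={a}
iter 2: — fixpoint
  FOLLOW[S]={$}  FOLLOW[A]={a}

FOLLOW(A) = ["a"]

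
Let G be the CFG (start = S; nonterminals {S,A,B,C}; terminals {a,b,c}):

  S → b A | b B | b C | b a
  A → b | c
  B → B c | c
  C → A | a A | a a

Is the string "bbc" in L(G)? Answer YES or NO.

CNF form of G:
  S -> T2 A | T2 B | T2 C | T2 T1
  A -> b | c
  B -> B T0 | c
  C -> T1 A | T1 T1 | b | c
  T0 -> c
  T1 -> a
  T2 -> b

CYK table (by increasing span):
  cell(0,0) b: {A,C,T2}  orig:{A,C}
  cell(1,1) b: {A,C,T2}  orig:{A,C}
  cell(2,2) c: {A,B,C,T0}  orig:{A,B,C}
  cell(0,1) bb: {S}
  cell(1,2) bc: {S}
  cell(0,2) bbc: ∅

S ∉ T[0,2] ⇒ NO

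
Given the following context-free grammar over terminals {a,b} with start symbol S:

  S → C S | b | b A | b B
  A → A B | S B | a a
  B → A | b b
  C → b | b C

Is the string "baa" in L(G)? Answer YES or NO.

CNF form of G:
  S -> C S | T1 A | T1 B | b
  A -> A B | S B | T0 T0
  B -> A B | S B | T0 T0 | T1 T1
  C -> T1 C | b
  T0 -> a
  T1 -> b

CYK fill:
  cell(0,0) b: {C,S,T1}  orig:{C,S}
  cell(1,1) a: {T0}  orig:{}
  cell(2,2) a: {T0}  orig:{}
  cell(0,1) ba: ∅
  cell(1,2) aa: {A,B}
  cell(0,2) baa: {A,B,S}

S ∈ T[0,2] ⇒ YES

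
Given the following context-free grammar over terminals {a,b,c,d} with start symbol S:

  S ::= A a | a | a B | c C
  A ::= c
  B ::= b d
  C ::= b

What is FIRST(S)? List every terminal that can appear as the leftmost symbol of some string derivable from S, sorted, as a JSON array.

Compute FIRST by fixpoint:
round 1:
  A via A→c: +{c}
  B via B→b d: +{b}
  C via C→b: +{b}
  S via S→A a: +{c}
  S via S→a: +{a}
  S: {a,c}  A: {c}  B: {b}  C: {b}
round 2: (no change)
  S: {a,c}  A: {c}  B: {b}  C: {b}

FIRST(S) = ["a", "c"]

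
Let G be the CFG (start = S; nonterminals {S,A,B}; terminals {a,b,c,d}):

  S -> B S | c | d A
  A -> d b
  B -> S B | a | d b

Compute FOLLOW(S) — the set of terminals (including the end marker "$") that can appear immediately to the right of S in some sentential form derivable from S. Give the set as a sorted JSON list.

Compute FIRST by fixpoint:
[1]
  A via A→d b: +{d}
  B via B→a: +{a}
  B via B→d b: +{d}
  S via S→B S: +{a,d}
  S via S→c: +{c}
  FIRST[S]={a,c,d}  FIRST[A]={d}  FIRST[B]={a,d}
[2]
  B via B→S B: +{c}
  FIRST[S]={a,c,d}  FIRST[A]={d}  FIRST[B]={a,c,d}
[3] (stable)
  FIRST[S]={a,c,d}  FIRST[A]={d}  FIRST[B]={a,c,d}

FOLLOW sets:
seed FOLLOW(S) with $
[1]
  B→S B: FOLLOW(S) ⊇ FIRST(B) = {a,c,d}; new: +{a,c,d}
  S→B S: FOLLOW(B) ⊇ FIRST(S) = {a,c,d}; new: +{a,c,d}
  S→d A: FOLLOW(A) ⊇ FOLLOW(S) ⊇ {$,a,c,d}; new: +{$,a,c,d}
  S: {$,a,c,d}  A: {$,a,c,d}  B: {a,c,d}
[2] done
  S: {$,a,c,d}  A: {$,a,c,d}  B: {a,c,d}

FOLLOW(S) = ["$", "a", "c", "d"]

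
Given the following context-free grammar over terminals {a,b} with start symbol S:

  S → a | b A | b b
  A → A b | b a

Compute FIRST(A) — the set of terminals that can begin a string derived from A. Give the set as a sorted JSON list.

Compute FIRST by fixpoint:
[1]
  A via A→b a: +{b}
  S via S→a: +{a}
  S via S→b A: +{b}
  FIRST(S)={a,b}  FIRST(A)={b}
[2] — fixpoint
  FIRST(S)={a,b}  FIRST(A)={b}

FIRST(A) = ["b"]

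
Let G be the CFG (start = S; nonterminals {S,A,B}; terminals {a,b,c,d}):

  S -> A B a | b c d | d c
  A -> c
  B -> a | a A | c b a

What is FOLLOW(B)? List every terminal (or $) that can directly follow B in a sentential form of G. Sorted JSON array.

Compute FIRST by fixpoint:
[1]
  A via A→c: +{c}
  B via B→a: +{a}
  B via B→c b a: +{c}
  S via S→A B a: +{c}
  S via S→b c d: +{b}
  S via S→d c: +{d}
  FIRST[S]={b,c,d}  FIRST[A]={c}  FIRST[B]={a,c}
[2] — fixpoint
  FIRST[S]={b,c,d}  FIRST[A]={c}  FIRST[B]={a,c}

FOLLOW sets:
initialize: $ ∈ FOLLOW(S)
[1]
  S→A B a: FOLLOW(A) ⊇ FIRST(B) = {a,c}; new: +{a,c}
  S→A B a: FOLLOW(B) ⊇ FIRST(a) = {a}; new: +{a}
  S: {$}  A: {a,c}  B: {a}
[2] (stable)
  S: {$}  A: {a,c}  B: {a}

FOLLOW(B) = ["a"]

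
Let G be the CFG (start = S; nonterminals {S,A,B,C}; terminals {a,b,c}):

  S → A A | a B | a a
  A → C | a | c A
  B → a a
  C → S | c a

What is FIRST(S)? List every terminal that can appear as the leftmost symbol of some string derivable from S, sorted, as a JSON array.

Compute FIRST by fixpoint:
iter 1:
  A via A→a: +{a}
  A via A→c A: +{c}
  B via B→a a: +{a}
  C via C→c a: +{c}
  S via S→A A: +{a,c}
  S: {a,c}  A: {a,c}  B: {a}  C: {c}
iter 2:
  C via C→S: +{a}
  S: {a,c}  A: {a,c}  B: {a}  C: {a,c}
iter 3: (stable)
  S: {a,c}  A: {a,c}  B: {a}  C: {a,c}

FIRST(S) = ["a", "c"]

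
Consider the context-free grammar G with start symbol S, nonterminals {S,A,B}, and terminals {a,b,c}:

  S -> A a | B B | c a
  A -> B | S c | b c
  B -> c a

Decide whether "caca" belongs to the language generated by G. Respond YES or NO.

CNF form of G:
  S -> A T2 | B B | T0 T2
  A -> S T0 | T0 T2 | T1 T0
  B -> T0 T2
  T0 -> c
  T1 -> b
  T2 -> a

CYK table (by increasing span):
  T[0,0] 'c' = {T0}  orig:{}
  T[1,1] 'a' = {T2}  orig:{}
  T[2,2] 'c' = {T0}  orig:{}
  T[3,3] 'a' = {T2}  orig:{}
  T[0,1] 'ca' = {A,B,S}
  T[1,2] 'ac' = ∅
  T[2,3] 'ca' = {A,B,S}
  T[0,2] 'cac' = {A}
  T[1,3] 'aca' = ∅
  T[0,3] 'caca' = {S}

S ∈ T[0,3] ⇒ YES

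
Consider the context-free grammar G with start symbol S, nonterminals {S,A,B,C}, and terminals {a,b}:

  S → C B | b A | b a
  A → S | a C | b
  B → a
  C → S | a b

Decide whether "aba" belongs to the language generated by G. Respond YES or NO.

Convert to CNF:
  S -> C B | T1 A | T1 T0
  A -> C B | T0 C | T1 A | T1 T0 | b
  B -> a
  C -> C B | T0 T1 | T1 A | T1 T0
  T0 -> a
  T1 -> b

CYK table (by increasing span):
  [0..0]={B,T0}  "a"  orig:{B}
  [1..1]={A,T1}  "b"  orig:{A}
  [2..2]={B,T0}  "a"  orig:{B}
  [0..1]={C}  "ab"
  [1..2]={A,C,S}  "ba"
  [0..2]={A,C,S}  "aba"

S ∈ T[0,2] ⇒ YES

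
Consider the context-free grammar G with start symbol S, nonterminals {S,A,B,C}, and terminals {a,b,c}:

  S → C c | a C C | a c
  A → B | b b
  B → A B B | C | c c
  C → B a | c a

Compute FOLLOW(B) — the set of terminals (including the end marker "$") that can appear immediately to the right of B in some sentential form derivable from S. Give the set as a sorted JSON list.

FIRST sets, iterate to fixpoint:
iter 1:
  A via A→b b: +{b}
  B via B→A B B: +{b}
  B via B→c c: +{c}
  C via C→B a: +{b,c}
  S via S→C c: +{b,c}
  S via S→a C C: +{a}
  FIRST[S]={a,b,c}  FIRST[A]={b}  FIRST[B]={b,c}  FIRST[C]={b,c}
iter 2:
  A via A→B: +{c}
  FIRST[S]={a,b,c}  FIRST[A]={b,c}  FIRST[B]={b,c}  FIRST[C]={b,c}
iter 3: (stable)
  FIRST[S]={a,b,c}  FIRST[A]={b,c}  FIRST[B]={b,c}  FIRST[C]={b,c}

FOLLOW iteration:
seed FOLLOW(S) with $
iter 1:
  B→A B B: FOLLOW(A) ⊇ FIRST(B) = {b,c}; new: +{b,c}
  B→A B B: FOLLOW(B) ⊇ FIRST(B) = {b,c}; new: +{b,c}
  B→C: FOLLOW(C) ⊇ FOLLOW(B) ⊇ {b,c}; new: +{b,c}
  C→B a: FOLLOW(B) ⊇ FIRST(a) = {a}; new: +{a}
  S→a C C: FOLLOW(C) ⊇ FOLLOW(S) ⊇ {$}; new: +{$}
  FOLLOW[S]={$}  FOLLOW[A]={b,c}  FOLLOW[B]={a,b,c}  FOLLOW[C]={$,b,c}
iter 2:
  B→C: FOLLOW(C) ⊇ FOLLOW(B) ⊇ {a,b,c}; new: +{a}
  FOLLOW[S]={$}  FOLLOW[A]={b,c}  FOLLOW[B]={a,b,c}  FOLLOW[C]={$,a,b,c}
iter 3: (stable)
  FOLLOW[S]={$}  FOLLOW[A]={b,c}  FOLLOW[B]={a,b,c}  FOLLOW[C]={$,a,b,c}

FOLLOW(B) = ["a", "b", "c"]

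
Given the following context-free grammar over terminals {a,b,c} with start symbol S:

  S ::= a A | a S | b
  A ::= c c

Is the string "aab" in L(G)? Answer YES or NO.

Convert to CNF:
  S -> T1 A | T1 S | b
  A -> T0 T0
  T0 -> c
  T1 -> a

Fill CYK table bottom-up:
  T[0,0] 'a' = {T1}  orig:{}
  T[1,1] 'a' = {T1}  orig:{}
  T[2,2] 'b' = {S}
  T[0,1] 'aa' = ∅
  T[1,2] 'ab' = {S}
  T[0,2] 'aab' = {S}

S ∈ T[0,2] ⇒ YES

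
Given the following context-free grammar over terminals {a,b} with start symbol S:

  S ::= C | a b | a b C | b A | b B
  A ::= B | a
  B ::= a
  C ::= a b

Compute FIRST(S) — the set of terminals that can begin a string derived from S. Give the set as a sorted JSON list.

FIRST sets, iterate to fixpoint:
round 1:
  A via A→a: +{a}
  B via B→a: +{a}
  C via C→a b: +{a}
  S via S→C: +{a}
  S via S→b A: +{b}
  S: {a,b}  A: {a}  B: {a}  C: {a}
round 2: done
  S: {a,b}  A: {a}  B: {a}  C: {a}

FIRST(S) = ["a", "b"]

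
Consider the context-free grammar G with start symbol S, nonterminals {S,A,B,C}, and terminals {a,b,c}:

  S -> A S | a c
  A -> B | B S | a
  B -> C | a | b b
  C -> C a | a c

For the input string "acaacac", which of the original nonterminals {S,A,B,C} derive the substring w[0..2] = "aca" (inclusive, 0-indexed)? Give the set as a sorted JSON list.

CNF form of G:
  S -> A S | T0 T1
  A -> B S | C T0 | T0 T1 | T2 T2 | a
  B -> C T0 | T0 T1 | T2 T2 | a
  C -> C T0 | T0 T1
  T0 -> a
  T1 -> c
  T2 -> b

Fill CYK table bottom-up — only the sub-triangle for w[0..2]:
  cell(0,0) a: {A,B,T0}  orig:{A,B}
  cell(1,1) c: {T1}  orig:{}
  cell(2,2) a: {A,B,T0}  orig:{A,B}
  cell(0,1) ac: {A,B,C,S}
  cell(1,2) ca: ∅
  cell(0,2) aca: {A,B,C}

Original NTs in T[0,2] deriving "aca": ["A", "B", "C"]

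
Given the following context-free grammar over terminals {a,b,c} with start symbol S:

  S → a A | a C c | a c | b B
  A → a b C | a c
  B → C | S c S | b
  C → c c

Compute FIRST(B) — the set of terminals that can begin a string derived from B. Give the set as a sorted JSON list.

FIRST sets, iterate to fixpoint:
pass 1:
  A via A→a b C: +{a}
  B via B→b: +{b}
  C via C→c c: +{c}
  S via S→a A: +{a}
  S via S→b B: +{b}
  S: {a,b}  A: {a}  B: {b}  C: {c}
pass 2:
  B via B→C: +{c}
  B via B→S c S: +{a}
  S: {a,b}  A: {a}  B: {a,b,c}  C: {c}
pass 3: (no change)
  S: {a,b}  A: {a}  B: {a,b,c}  C: {c}

FIRST(B) = ["a", "b", "c"]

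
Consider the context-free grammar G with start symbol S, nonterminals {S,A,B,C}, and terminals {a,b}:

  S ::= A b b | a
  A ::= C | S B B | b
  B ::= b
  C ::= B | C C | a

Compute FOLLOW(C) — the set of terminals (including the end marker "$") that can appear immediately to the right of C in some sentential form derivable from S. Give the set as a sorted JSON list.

Compute FIRST by fixpoint:
round 1:
  A via A→b: +{b}
  B via B→b: +{b}
  C via C→B: +{b}
  C via C→a: +{a}
  S via S→A b b: +{b}
  S via S→a: +{a}
  S: {a,b}  A: {b}  B: {b}  C: {a,b}
round 2:
  A via A→C: +{a}
  S: {a,b}  A: {a,b}  B: {b}  C: {a,b}
round 3: — fixpoint
  S: {a,b}  A: {a,b}  B: {b}  C: {a,b}

FOLLOW sets:
initialize: $ ∈ FOLLOW(S)
[1]
  A→S B B: FOLLOW(S) ⊇ FIRST(B) = {b}; new: +{b}
  A→S B B: FOLLOW(B) ⊇ FIRST(B) = {b}; new: +{b}
  C→C C: FOLLOW(C) ⊇ FIRST(C) = {a,b}; new: +{a,b}
  S→A b b: FOLLOW(A) ⊇ FIRST(b) = {b}; new: +{b}
  FOLLOW(S)={$,b}  FOLLOW(A)={b}  FOLLOW(B)={b}  FOLLOW(C)={a,b}
[2]
  C→B: FOLLOW(B) ⊇ FOLLOW(C) ⊇ {a,b}; new: +{a}
  FOLLOW(S)={$,b}  FOLLOW(A)={b}  FOLLOW(B)={a,b}  FOLLOW(C)={a,b}
[3] (stable)
  FOLLOW(S)={$,b}  FOLLOW(A)={b}  FOLLOW(B)={a,b}  FOLLOW(C)={a,b}

FOLLOW(C) = ["a", "b"]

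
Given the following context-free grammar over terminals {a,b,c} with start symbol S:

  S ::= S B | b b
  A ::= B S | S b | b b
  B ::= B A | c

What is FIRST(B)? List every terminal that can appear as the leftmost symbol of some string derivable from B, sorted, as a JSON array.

Compute FIRST by fixpoint:
round 1:
  A via A→b b: +{b}
  B via B→c: +{c}
  S via S→b b: +{b}
  FIRST[S]={b}  FIRST[A]={b}  FIRST[B]={c}
round 2:
  A via A→B S: +{c}
  FIRST[S]={b}  FIRST[A]={b,c}  FIRST[B]={c}
round 3: (stable)
  FIRST[S]={b}  FIRST[A]={b,c}  FIRST[B]={c}

FIRST(B) = ["c"]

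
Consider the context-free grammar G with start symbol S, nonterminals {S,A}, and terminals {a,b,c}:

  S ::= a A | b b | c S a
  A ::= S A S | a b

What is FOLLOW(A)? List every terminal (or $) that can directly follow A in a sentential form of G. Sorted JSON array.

FIRST iteration:
iter 1:
  A via A→a b: +{a}
  S via S→a A: +{a}
  S via S→b b: +{b}
  S via S→c S a: +{c}
  FIRST(S)={a,b,c}  FIRST(A)={a}
iter 2:
  A via A→S A S: +{b,c}
  FIRST(S)={a,b,c}  FIRST(A)={a,b,c}
iter 3: — fixpoint
  FIRST(S)={a,b,c}  FIRST(A)={a,b,c}

Compute FOLLOW by fixpoint:
FOLLOW(S) := {$}
round 1:
  A→S A S: FOLLOW(S) ⊇ FIRST(A) = {a,b,c}; new: +{a,b,c}
  A→S A S: FOLLOW(A) ⊇ FIRST(S) = {a,b,c}; new: +{a,b,c}
  S→a A: FOLLOW(A) ⊇ FOLLOW(S) ⊇ {$,a,b,c}; new: +{$}
  S: {$,a,b,c}  A: {$,a,b,c}
round 2: done
  S: {$,a,b,c}  A: {$,a,b,c}

FOLLOW(A) = ["$", "a", "b", "c"]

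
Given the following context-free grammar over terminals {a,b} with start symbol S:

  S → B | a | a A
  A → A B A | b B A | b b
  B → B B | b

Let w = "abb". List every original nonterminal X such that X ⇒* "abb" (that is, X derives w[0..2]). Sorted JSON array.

CNF form of G:
  S -> B B | T1 A | a | b
  A -> A X2 | T0 T0 | T0 X3
  B -> B B | b
  T0 -> b
  T1 -> a
  X2 -> B A
  X3 -> B A

Fill CYK table bottom-up — only the sub-triangle for w[0..2]:
  cell(0,0) a: {S,T1}  orig:{S}
  cell(1,1) b: {B,S,T0}  orig:{B,S}
  cell(2,2) b: {B,S,T0}  orig:{B,S}
  cell(0,1) ab: ∅
  cell(1,2) bb: {A,B,S}
  cell(0,2) abb: {S}

Original NTs in T[0,2] deriving "abb": ["S"]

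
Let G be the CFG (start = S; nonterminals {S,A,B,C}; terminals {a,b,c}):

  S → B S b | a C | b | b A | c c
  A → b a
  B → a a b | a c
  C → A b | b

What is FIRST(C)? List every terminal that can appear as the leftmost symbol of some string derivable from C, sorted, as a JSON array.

Compute FIRST by fixpoint:
round 1:
  A via A→b a: +{b}
  B via B→a a b: +{a}
  C via C→A b: +{b}
  S via S→B S b: +{a}
  S via S→b: +{b}
  S via S→c c: +{c}
  FIRST(S)={a,b,c}  FIRST(A)={b}  FIRST(B)={a}  FIRST(C)={b}
round 2: (no change)
  FIRST(S)={a,b,c}  FIRST(A)={b}  FIRST(B)={a}  FIRST(C)={b}

FIRST(C) = ["b"]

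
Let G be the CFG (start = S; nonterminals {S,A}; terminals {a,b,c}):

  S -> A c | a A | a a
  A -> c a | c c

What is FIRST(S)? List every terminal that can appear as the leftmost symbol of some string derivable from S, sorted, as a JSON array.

FIRST iteration:
round 1:
  A via A→c a: +{c}
  S via S→A c: +{c}
  S via S→a A: +{a}
  FIRST[S]={a,c}  FIRST[A]={c}
round 2: (no change)
  FIRST[S]={a,c}  FIRST[A]={c}

FIRST(S) = ["a", "c"]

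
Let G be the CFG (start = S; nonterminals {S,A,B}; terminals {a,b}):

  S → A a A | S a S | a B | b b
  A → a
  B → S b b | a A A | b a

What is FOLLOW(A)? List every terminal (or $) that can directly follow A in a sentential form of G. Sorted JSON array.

FIRST iteration:
round 1:
  A via A→a: +{a}
  B via B→a A A: +{a}
  B via B→b a: +{b}
  S via S→A a A: +{a}
  S via S→b b: +{b}
  FIRST[S]={a,b}  FIRST[A]={a}  FIRST[B]={a,b}
round 2: (no change)
  FIRST[S]={a,b}  FIRST[A]={a}  FIRST[B]={a,b}

FOLLOW iteration:
initialize: $ ∈ FOLLOW(S)
[1]
  B→S b b: FOLLOW(S) ⊇ FIRST(b) = {b}; new: +{b}
  B→a A A: FOLLOW(A) ⊇ FIRST(A) = {a}; new: +{a}
  S→A a A: FOLLOW(A) ⊇ FOLLOW(S) ⊇ {$,b}; new: +{$,b}
  S→S a S: FOLLOW(S) ⊇ FIRST(a) = {a}; new: +{a}
  S→a B: FOLLOW(B) ⊇ FOLLOW(S) ⊇ {$,a,b}; new: +{$,a,b}
  S: {$,a,b}  A: {$,a,b}  B: {$,a,b}
[2] (stable)
  S: {$,a,b}  A: {$,a,b}  B: {$,a,b}

FOLLOW(A) = ["$", "a", "b"]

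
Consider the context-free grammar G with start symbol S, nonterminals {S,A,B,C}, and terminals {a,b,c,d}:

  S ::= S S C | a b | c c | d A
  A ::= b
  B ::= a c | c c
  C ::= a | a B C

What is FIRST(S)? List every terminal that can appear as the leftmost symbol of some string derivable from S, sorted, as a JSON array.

Compute FIRST by fixpoint:
round 1:
  A via A→b: +{b}
  B via B→a c: +{a}
  B via B→c c: +{c}
  C via C→a: +{a}
  S via S→a b: +{a}
  S via S→c c: +{c}
  S via S→d A: +{d}
  FIRST(S)={a,c,d}  FIRST(A)={b}  FIRST(B)={a,c}  FIRST(C)={a}
round 2: done
  FIRST(S)={a,c,d}  FIRST(A)={b}  FIRST(B)={a,c}  FIRST(C)={a}

FIRST(S) = ["a", "c", "d"]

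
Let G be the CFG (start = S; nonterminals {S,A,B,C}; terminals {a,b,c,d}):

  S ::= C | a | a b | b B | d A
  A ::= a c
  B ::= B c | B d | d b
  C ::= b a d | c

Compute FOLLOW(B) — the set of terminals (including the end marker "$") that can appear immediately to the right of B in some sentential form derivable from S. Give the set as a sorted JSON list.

Compute FIRST by fixpoint:
pass 1:
  A via A→a c: +{a}
  B via B→d b: +{d}
  C via C→b a d: +{b}
  C via C→c: +{c}
  S via S→C: +{b,c}
  S via S→a: +{a}
  S via S→d A: +{d}
  FIRST[S]={a,b,c,d}  FIRST[A]={a}  FIRST[B]={d}  FIRST[C]={b,c}
pass 2: (stable)
  FIRST[S]={a,b,c,d}  FIRST[A]={a}  FIRST[B]={d}  FIRST[C]={b,c}

FOLLOW sets:
FOLLOW(S) := {$}
pass 1:
  B→B c: FOLLOW(B) ⊇ FIRST(c) = {c}; new: +{c}
  B→B d: FOLLOW(B) ⊇ FIRST(d) = {d}; new: +{d}
  S→C: FOLLOW(C) ⊇ FOLLOW(S) ⊇ {$}; new: +{$}
  S→b B: FOLLOW(B) ⊇ FOLLOW(S) ⊇ {$}; new: +{$}
  S→d A: FOLLOW(A) ⊇ FOLLOW(S) ⊇ {$}; new: +{$}
  FOLLOW[S]={$}  FOLLOW[A]={$}  FOLLOW[B]={$,c,d}  FOLLOW[C]={$}
pass 2: — fixpoint
  FOLLOW[S]={$}  FOLLOW[A]={$}  FOLLOW[B]={$,c,d}  FOLLOW[C]={$}

FOLLOW(B) = ["$", "c", "d"]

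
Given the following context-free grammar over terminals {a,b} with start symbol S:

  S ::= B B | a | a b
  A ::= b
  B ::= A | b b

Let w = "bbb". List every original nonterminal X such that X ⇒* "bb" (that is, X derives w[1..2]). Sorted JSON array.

CNF form of G:
  S -> B B | T1 T0 | a
  A -> b
  B -> T0 T0 | b
  T0 -> b
  T1 -> a

CYK fill — only the sub-triangle for w[1..2]:
  [1..1]={A,B,T0}  "b"  orig:{A,B}
  [2..2]={A,B,T0}  "b"  orig:{A,B}
  [1..2]={B,S}  "bb"

Original NTs in T[1,2] deriving "bb": ["B", "S"]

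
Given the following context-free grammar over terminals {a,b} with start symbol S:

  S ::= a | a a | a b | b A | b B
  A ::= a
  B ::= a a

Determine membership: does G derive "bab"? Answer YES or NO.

Convert to CNF:
  S -> T0 T0 | T0 T1 | T1 A | T1 B | a
  A -> a
  B -> T0 T0
  T0 -> a
  T1 -> b

CYK table (by increasing span):
  T[0,0] 'b' = {T1}  orig:{}
  T[1,1] 'a' = {A,S,T0}  orig:{A,S}
  T[2,2] 'b' = {T1}  orig:{}
  T[0,1] 'ba' = {S}
  T[1,2] 'ab' = {S}
  T[0,2] 'bab' = ∅

S ∉ T[0,2] ⇒ NO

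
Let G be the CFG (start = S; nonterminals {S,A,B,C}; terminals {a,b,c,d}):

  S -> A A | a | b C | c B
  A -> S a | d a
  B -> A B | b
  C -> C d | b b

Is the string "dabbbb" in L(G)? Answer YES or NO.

Convert to CNF:
  S -> A A | T2 C | T3 B | a
  A -> S T0 | T1 T0
  B -> A B | b
  C -> C T1 | T2 T2
  T0 -> a
  T1 -> d
  T2 -> b
  T3 -> c

CYK table (by increasing span):
  [0..0]={T1}  "d"  orig:{}
  [1..1]={S,T0}  "a"  orig:{S}
  [2..2]={B,T2}  "b"  orig:{B}
  [3..3]={B,T2}  "b"  orig:{B}
  [4..4]={B,T2}  "b"  orig:{B}
  [5..5]={B,T2}  "b"  orig:{B}
  [0..1]={A}  "da"
  [1..2]=∅  "ab"
  [2..3]={C}  "bb"
  [3..4]={C}  "bb"
  [4..5]={C}  "bb"
  [0..2]={B}  "dab"
  [1..3]=∅  "abb"
  [2..4]={S}  "bbb"
  [3..5]={S}  "bbb"
  [0..3]=∅  "dabb"
  [1..4]=∅  "abbb"
  [2..5]=∅  "bbbb"
  [0..4]=∅  "dabbb"
  [1..5]=∅  "abbbb"
  [0..5]=∅  "dabbbb"

S ∉ T[0,5] ⇒ NO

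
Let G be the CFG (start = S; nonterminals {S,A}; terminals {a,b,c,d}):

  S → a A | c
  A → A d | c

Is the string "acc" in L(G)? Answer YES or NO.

Convert to CNF:
  S -> T1 A | c
  A -> A T0 | c
  T0 -> d
  T1 -> a

CYK table (by increasing span):
  T[0,0] 'a' = {T1}  orig:{}
  T[1,1] 'c' = {A,S}
  T[2,2] 'c' = {A,S}
  T[0,1] 'ac' = {S}
  T[1,2] 'cc' = ∅
  T[0,2] 'acc' = ∅

S ∉ T[0,2] ⇒ NO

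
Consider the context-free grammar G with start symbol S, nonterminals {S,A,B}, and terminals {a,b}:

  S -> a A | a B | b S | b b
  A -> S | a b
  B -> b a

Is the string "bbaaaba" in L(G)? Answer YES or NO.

CNF form of G:
  S -> T0 A | T0 B | T1 S | T1 T1
  A -> T0 A | T0 B | T0 T1 | T1 S | T1 T1
  B -> T1 T0
  T0 -> a
  T1 -> b

CYK fill:
  T[0,0] 'b' = {T1}  orig:{}
  T[1,1] 'b' = {T1}  orig:{}
  T[2,2] 'a' = {T0}  orig:{}
  T[3,3] 'a' = {T0}  orig:{}
  T[4,4] 'a' = {T0}  orig:{}
  T[5,5] 'b' = {T1}  orig:{}
  T[6,6] 'a' = {T0}  orig:{}
  T[0,1] 'bb' = {A,S}
  T[1,2] 'ba' = {B}
  T[2,3] 'aa' = ∅
  T[3,4] 'aa' = ∅
  T[4,5] 'ab' = {A}
  T[5,6] 'ba' = {B}
  T[0,2] 'bba' = ∅
  T[1,3] 'baa' = ∅
  T[2,4] 'aaa' = ∅
  T[3,5] 'aab' = {A,S}
  T[4,6] 'aba' = {A,S}
  T[0,3] 'bbaa' = ∅
  T[1,4] 'baaa' = ∅
  T[2,5] 'aaab' = {A,S}
  T[3,6] 'aaba' = {A,S}
  T[0,4] 'bbaaa' = ∅
  T[1,5] 'baaab' = {A,S}
  T[2,6] 'aaaba' = {A,S}
  T[0,5] 'bbaaab' = {A,S}
  T[1,6] 'baaaba' = {A,S}
  T[0,6] 'bbaaaba' = {A,S}

S ∈ T[0,6] ⇒ YES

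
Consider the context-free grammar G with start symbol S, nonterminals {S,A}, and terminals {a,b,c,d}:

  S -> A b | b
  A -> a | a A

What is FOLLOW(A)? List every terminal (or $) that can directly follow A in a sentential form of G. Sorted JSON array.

FIRST sets, iterate to fixpoint:
round 1:
  A via A→a: +{a}
  S via S→A b: +{a}
  S via S→b: +{b}
  FIRST[S]={a,b}  FIRST[A]={a}
round 2: (stable)
  FIRST[S]={a,b}  FIRST[A]={a}

FOLLOW sets:
seed FOLLOW(S) with $
round 1:
  S→A b: FOLLOW(A) ⊇ FIRST(b) = {b}; new: +{b}
  S: {$}  A: {b}
round 2: — fixpoint
  S: {$}  A: {b}

FOLLOW(A) = ["b"]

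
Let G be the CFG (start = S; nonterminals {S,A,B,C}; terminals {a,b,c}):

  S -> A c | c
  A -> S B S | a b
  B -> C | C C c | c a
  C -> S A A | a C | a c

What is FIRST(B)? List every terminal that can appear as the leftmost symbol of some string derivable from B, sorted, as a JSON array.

FIRST iteration:
[1]
  A via A→a b: +{a}
  B via B→c a: +{c}
  C via C→a C: +{a}
  S via S→A c: +{a}
  S via S→c: +{c}
  FIRST[S]={a,c}  FIRST[A]={a}  FIRST[B]={c}  FIRST[C]={a}
[2]
  A via A→S B S: +{c}
  B via B→C: +{a}
  C via C→S A A: +{c}
  FIRST[S]={a,c}  FIRST[A]={a,c}  FIRST[B]={a,c}  FIRST[C]={a,c}
[3] (no change)
  FIRST[S]={a,c}  FIRST[A]={a,c}  FIRST[B]={a,c}  FIRST[C]={a,c}

FIRST(B) = ["a", "c"]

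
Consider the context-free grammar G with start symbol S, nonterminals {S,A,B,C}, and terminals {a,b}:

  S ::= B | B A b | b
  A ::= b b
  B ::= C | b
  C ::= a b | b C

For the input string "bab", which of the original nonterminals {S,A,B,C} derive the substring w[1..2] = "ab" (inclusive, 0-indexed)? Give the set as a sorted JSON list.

CNF form of G:
  S -> B X2 | T0 C | T1 T0 | b
  A -> T0 T0
  B -> T0 C | T1 T0 | b
  C -> T0 C | T1 T0
  T0 -> b
  T1 -> a
  X2 -> A T0

Fill CYK table bottom-up, restricted to cells inside w[1..2]:
  cell(1,1) a: {T1}  orig:{}
  cell(2,2) b: {B,S,T0}  orig:{B,S}
  cell(1,2) ab: {B,C,S}

Original NTs in T[1,2] deriving "ab": ["B", "C", "S"]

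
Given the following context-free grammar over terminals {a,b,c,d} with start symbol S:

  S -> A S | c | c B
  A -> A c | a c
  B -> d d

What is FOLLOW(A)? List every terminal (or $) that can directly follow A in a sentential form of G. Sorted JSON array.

FIRST iteration:
iter 1:
  A via A→a c: +{a}
  B via B→d d: +{d}
  S via S→A S: +{a}
  S via S→c: +{c}
  FIRST(S)={a,c}  FIRST(A)={a}  FIRST(B)={d}
iter 2: (stable)
  FIRST(S)={a,c}  FIRST(A)={a}  FIRST(B)={d}

FOLLOW sets:
initialize: $ ∈ FOLLOW(S)
round 1:
  A→A c: FOLLOW(A) ⊇ FIRST(c) = {c}; new: +{c}
  S→A S: FOLLOW(A) ⊇ FIRST(S) = {a,c}; new: +{a}
  S→c B: FOLLOW(B) ⊇ FOLLOW(S) ⊇ {$}; new: +{$}
  FOLLOW(S)={$}  FOLLOW(A)={a,c}  FOLLOW(B)={$}
round 2: (no change)
  FOLLOW(S)={$}  FOLLOW(A)={a,c}  FOLLOW(B)={$}

FOLLOW(A) = ["a", "c"]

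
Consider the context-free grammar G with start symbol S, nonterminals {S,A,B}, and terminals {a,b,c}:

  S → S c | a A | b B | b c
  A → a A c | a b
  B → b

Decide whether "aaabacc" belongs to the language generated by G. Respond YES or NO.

Convert to CNF:
  S -> S T1 | T0 A | T2 B | T2 T1
  A -> T0 T2 | T0 X3
  B -> b
  T0 -> a
  T1 -> c
  T2 -> b
  X3 -> A T1

CYK table (by increasing span):
  [0..0]={T0}  "a"  orig:{}
  [1..1]={T0}  "a"  orig:{}
  [2..2]={T0}  "a"  orig:{}
  [3..3]={B,T2}  "b"  orig:{B}
  [4..4]={T0}  "a"  orig:{}
  [5..5]={T1}  "c"  orig:{}
  [6..6]={T1}  "c"  orig:{}
  [0..1]=∅  "aa"
  [1..2]=∅  "aa"
  [2..3]={A}  "ab"
  [3..4]=∅  "ba"
  [4..5]=∅  "ac"
  [5..6]=∅  "cc"
  [0..2]=∅  "aaa"
  [1..3]={S}  "aab"
  [2..4]=∅  "aba"
  [3..5]=∅  "bac"
  [4..6]=∅  "acc"
  [0..3]=∅  "aaab"
  [1..4]=∅  "aaba"
  [2..5]=∅  "abac"
  [3..6]=∅  "bacc"
  [0..4]=∅  "aaaba"
  [1..5]=∅  "aabac"
  [2..6]=∅  "abacc"
  [0..5]=∅  "aaabac"
  [1..6]=∅  "aabacc"
  [0..6]=∅  "aaabacc"

S ∉ T[0,6] ⇒ NO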